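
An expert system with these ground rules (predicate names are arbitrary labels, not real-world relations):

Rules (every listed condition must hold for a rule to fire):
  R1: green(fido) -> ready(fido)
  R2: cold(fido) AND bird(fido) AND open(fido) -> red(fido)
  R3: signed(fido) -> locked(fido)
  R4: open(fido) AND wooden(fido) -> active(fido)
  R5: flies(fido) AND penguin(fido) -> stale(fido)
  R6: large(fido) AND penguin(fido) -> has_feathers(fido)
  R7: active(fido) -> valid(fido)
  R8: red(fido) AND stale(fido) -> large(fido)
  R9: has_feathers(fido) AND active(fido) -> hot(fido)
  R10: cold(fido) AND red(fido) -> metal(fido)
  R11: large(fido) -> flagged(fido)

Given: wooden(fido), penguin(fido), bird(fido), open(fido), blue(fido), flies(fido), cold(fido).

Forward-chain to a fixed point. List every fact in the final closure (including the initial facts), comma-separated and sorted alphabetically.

active(fido), bird(fido), blue(fido), cold(fido), flagged(fido), flies(fido), has_feathers(fido), hot(fido), large(fido), metal(fido), open(fido), penguin(fido), red(fido), stale(fido), valid(fido), wooden(fido)

Round 1 fires R2, R4, R5, giving red(fido), active(fido), stale(fido).
Round 2 fires R7, R8, R10, giving valid(fido), large(fido), metal(fido).
Round 3 fires R6, R11, giving has_feathers(fido), flagged(fido).
Round 4 fires R9, giving hot(fido).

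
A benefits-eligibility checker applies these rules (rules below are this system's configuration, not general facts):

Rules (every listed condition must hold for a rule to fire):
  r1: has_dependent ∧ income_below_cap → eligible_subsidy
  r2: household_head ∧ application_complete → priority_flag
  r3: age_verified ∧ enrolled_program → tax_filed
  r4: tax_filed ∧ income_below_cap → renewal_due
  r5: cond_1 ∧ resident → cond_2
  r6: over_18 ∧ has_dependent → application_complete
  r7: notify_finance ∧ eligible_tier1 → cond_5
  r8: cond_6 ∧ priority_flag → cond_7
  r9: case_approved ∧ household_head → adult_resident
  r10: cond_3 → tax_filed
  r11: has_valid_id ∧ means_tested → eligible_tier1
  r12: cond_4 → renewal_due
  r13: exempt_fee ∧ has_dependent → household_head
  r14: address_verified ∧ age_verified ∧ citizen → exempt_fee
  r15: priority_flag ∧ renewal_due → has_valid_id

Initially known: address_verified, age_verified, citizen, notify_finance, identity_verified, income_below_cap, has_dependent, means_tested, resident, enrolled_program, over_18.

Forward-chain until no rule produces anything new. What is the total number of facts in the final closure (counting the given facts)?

21

Round 1 fires r1, r3, r6, r14, giving eligible_subsidy, tax_filed, application_complete, exempt_fee.
Round 2 fires r4, r13, giving renewal_due, household_head.
Round 3 fires r2, giving priority_flag.
Round 4 fires r15, giving has_valid_id.
Round 5 fires r11, giving eligible_tier1.
Round 6 fires r7, giving cond_5.
Closure: {address_verified, age_verified, application_complete, citizen, cond_5, eligible_subsidy, eligible_tier1, enrolled_program, exempt_fee, has_dependent, has_valid_id, household_head, identity_verified, income_below_cap, means_tested, notify_finance, over_18, priority_flag, renewal_due, resident, tax_filed} — 21 facts.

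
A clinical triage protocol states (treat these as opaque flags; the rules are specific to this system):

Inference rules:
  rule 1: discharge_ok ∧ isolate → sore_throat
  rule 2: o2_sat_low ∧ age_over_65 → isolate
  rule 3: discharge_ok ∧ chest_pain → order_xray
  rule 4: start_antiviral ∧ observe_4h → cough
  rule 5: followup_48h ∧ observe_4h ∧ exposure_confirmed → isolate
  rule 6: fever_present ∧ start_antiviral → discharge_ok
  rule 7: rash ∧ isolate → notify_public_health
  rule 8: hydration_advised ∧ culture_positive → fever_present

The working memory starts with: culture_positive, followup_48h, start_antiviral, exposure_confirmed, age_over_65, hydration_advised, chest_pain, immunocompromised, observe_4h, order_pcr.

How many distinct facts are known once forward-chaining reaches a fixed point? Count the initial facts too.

16

[1] rule 4 [start_antiviral ∧ observe_4h → cough]; rule 5 [followup_48h ∧ observe_4h ∧ exposure_confirmed → isolate]; rule 8 [hydration_advised ∧ culture_positive → fever_present]. ⇒ new: cough, isolate, fever_present.
[2] rule 6 [fever_present ∧ start_antiviral → discharge_ok]. ⇒ new: discharge_ok.
[3] rule 1 [discharge_ok ∧ isolate → sore_throat]; rule 3 [discharge_ok ∧ chest_pain → order_xray]. ⇒ new: sore_throat, order_xray.
Closure: {age_over_65, chest_pain, cough, culture_positive, discharge_ok, exposure_confirmed, fever_present, followup_48h, hydration_advised, immunocompromised, isolate, observe_4h, order_pcr, order_xray, sore_throat, start_antiviral} — 16 facts.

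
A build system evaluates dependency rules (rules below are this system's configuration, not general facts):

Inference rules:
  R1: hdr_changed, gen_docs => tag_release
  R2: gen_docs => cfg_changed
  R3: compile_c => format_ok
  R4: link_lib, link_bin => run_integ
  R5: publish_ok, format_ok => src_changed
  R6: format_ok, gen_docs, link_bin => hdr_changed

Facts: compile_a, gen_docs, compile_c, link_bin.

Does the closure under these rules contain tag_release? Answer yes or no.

Round 1: R2 [gen_docs => cfg_changed]; R3 [compile_c => format_ok]. New: cfg_changed, format_ok.
Round 2: R6 [format_ok, gen_docs, link_bin => hdr_changed]. New: hdr_changed.
Round 3: R1 [hdr_changed, gen_docs => tag_release]. New: tag_release.
tag_release appears in round 3, so it is derivable.

yes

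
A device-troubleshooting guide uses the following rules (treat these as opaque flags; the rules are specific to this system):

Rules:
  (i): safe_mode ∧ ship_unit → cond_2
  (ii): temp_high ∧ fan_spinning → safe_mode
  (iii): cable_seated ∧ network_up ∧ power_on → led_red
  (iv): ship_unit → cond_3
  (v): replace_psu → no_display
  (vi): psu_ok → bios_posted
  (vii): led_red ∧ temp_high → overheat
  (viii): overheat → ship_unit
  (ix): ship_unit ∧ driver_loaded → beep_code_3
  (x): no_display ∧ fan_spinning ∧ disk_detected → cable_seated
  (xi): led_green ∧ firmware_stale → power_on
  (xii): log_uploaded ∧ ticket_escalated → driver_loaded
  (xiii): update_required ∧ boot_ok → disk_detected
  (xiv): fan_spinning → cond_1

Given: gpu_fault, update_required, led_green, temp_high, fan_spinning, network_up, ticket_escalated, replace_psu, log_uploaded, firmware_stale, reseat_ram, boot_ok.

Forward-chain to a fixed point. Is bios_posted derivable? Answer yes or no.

Round 1 — (ii), (v), (xi), (xii), (xiii), (xiv), derive safe_mode, no_display, power_on, driver_loaded, disk_detected, cond_1.
Round 2 — (x), derive cable_seated.
Round 3 — (iii), derive led_red.
Round 4 — (vii), derive overheat.
Round 5 — (viii), derive ship_unit.
Round 6 — (i), (iv), (ix), derive cond_2, cond_3, beep_code_3.
Fixed point reached. bios_posted is concluded only by (vi); (vi) needs psu_ok (never derived).

no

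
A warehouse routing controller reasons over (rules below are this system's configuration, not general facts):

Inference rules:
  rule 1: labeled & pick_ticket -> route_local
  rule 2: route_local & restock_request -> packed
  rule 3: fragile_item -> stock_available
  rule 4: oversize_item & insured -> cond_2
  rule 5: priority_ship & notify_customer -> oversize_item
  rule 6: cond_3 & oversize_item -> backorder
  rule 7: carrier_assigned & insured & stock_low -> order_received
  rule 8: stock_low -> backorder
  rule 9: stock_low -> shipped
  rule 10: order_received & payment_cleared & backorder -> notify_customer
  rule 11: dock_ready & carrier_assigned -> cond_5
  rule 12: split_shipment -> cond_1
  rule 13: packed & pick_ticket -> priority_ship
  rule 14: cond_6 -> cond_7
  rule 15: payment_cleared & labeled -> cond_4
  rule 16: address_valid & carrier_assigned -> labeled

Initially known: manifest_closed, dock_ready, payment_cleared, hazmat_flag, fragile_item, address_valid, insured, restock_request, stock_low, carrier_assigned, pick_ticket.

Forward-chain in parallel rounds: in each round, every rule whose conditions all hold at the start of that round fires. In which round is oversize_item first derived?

[1] rule 3 [fragile_item -> stock_available]; rule 7 [carrier_assigned & insured & stock_low -> order_received]; rule 8 [stock_low -> backorder]; rule 9 [stock_low -> shipped]; rule 11 [dock_ready & carrier_assigned -> cond_5]; rule 16 [address_valid & carrier_assigned -> labeled]. ⇒ new: stock_available, order_received, backorder, shipped, cond_5, labeled.
[2] rule 1 [labeled & pick_ticket -> route_local]; rule 10 [order_received & payment_cleared & backorder -> notify_customer]; rule 15 [payment_cleared & labeled -> cond_4]. ⇒ new: route_local, notify_customer, cond_4.
[3] rule 2 [route_local & restock_request -> packed]. ⇒ new: packed.
[4] rule 13 [packed & pick_ticket -> priority_ship]. ⇒ new: priority_ship.
[5] rule 5 [priority_ship & notify_customer -> oversize_item]. ⇒ new: oversize_item.
oversize_item first appears in round 5.

5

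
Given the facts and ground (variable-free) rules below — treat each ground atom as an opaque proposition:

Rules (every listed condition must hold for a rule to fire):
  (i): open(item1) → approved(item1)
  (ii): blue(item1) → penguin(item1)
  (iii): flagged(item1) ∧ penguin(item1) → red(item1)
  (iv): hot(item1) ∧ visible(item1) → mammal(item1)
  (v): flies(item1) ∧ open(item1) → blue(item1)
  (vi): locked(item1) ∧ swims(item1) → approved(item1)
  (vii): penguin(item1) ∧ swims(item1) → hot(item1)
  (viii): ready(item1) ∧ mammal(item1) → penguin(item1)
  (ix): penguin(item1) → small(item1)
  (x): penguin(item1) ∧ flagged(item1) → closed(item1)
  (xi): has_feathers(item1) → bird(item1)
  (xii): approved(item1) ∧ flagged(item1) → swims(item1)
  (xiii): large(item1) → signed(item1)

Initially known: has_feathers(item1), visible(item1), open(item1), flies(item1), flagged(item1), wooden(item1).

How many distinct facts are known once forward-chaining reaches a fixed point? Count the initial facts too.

16

Round 1 — (i), (v), (xi), derive approved(item1), blue(item1), bird(item1).
Round 2 — (ii), (xii), derive penguin(item1), swims(item1).
Round 3 — (iii), (vii), (ix), (x), derive red(item1), hot(item1), small(item1), closed(item1).
Round 4 — (iv), derive mammal(item1).
Closure: {approved(item1), bird(item1), blue(item1), closed(item1), flagged(item1), flies(item1), has_feathers(item1), hot(item1), mammal(item1), open(item1), penguin(item1), red(item1), small(item1), swims(item1), visible(item1), wooden(item1)} — 16 facts.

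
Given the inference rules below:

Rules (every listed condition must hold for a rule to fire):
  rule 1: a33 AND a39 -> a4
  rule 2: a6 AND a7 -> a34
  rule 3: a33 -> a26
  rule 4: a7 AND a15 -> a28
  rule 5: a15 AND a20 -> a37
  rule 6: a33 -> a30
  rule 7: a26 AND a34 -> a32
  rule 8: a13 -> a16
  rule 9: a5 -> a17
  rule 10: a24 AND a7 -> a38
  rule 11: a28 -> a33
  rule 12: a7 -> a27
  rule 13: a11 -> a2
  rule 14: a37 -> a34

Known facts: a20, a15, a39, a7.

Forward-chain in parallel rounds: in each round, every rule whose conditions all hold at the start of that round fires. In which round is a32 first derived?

Round 1 fires rule 4, rule 5, rule 12, giving a28, a37, a27.
Round 2 fires rule 11, rule 14, giving a33, a34.
Round 3 fires rule 1, rule 3, rule 6, giving a4, a26, a30.
Round 4 fires rule 7, giving a32.
a32 first appears in round 4.

4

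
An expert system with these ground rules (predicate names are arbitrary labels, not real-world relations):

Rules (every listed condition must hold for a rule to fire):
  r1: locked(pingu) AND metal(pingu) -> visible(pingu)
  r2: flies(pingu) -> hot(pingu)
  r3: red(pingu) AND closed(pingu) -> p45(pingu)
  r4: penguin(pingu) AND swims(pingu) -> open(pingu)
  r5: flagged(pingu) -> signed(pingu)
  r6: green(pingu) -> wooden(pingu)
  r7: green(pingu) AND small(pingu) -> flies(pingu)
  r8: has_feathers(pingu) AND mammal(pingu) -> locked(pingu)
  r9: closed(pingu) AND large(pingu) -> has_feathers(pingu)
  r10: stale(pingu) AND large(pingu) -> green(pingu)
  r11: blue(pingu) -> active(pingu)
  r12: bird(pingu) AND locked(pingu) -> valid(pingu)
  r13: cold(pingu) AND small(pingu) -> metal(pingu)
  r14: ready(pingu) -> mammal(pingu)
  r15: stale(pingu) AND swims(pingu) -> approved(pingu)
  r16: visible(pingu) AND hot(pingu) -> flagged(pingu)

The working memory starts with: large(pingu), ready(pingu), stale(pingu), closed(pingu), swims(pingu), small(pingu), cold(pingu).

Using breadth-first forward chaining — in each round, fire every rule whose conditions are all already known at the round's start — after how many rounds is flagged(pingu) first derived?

4

[1] r9 [closed(pingu) AND large(pingu) -> has_feathers(pingu)]; r10 [stale(pingu) AND large(pingu) -> green(pingu)]; r13 [cold(pingu) AND small(pingu) -> metal(pingu)]; r14 [ready(pingu) -> mammal(pingu)]; r15 [stale(pingu) AND swims(pingu) -> approved(pingu)]. ⇒ new: has_feathers(pingu), green(pingu), metal(pingu), mammal(pingu), approved(pingu).
[2] r6 [green(pingu) -> wooden(pingu)]; r7 [green(pingu) AND small(pingu) -> flies(pingu)]; r8 [has_feathers(pingu) AND mammal(pingu) -> locked(pingu)]. ⇒ new: wooden(pingu), flies(pingu), locked(pingu).
[3] r1 [locked(pingu) AND metal(pingu) -> visible(pingu)]; r2 [flies(pingu) -> hot(pingu)]. ⇒ new: visible(pingu), hot(pingu).
[4] r16 [visible(pingu) AND hot(pingu) -> flagged(pingu)]. ⇒ new: flagged(pingu).
flagged(pingu) first appears in round 4.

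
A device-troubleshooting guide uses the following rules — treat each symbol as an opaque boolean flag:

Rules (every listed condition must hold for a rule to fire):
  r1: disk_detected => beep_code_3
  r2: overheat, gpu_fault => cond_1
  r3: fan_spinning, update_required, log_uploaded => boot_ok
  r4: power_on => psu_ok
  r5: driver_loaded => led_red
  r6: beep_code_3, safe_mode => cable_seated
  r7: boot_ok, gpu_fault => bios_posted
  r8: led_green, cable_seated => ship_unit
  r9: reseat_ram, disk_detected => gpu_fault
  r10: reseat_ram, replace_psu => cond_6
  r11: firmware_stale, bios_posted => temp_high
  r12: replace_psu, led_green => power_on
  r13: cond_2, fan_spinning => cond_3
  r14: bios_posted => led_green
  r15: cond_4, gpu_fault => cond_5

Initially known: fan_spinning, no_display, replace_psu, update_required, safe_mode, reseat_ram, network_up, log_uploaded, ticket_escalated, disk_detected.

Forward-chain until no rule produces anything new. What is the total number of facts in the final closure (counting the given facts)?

[1] r1 [disk_detected => beep_code_3]; r3 [fan_spinning, update_required, log_uploaded => boot_ok]; r9 [reseat_ram, disk_detected => gpu_fault]; r10 [reseat_ram, replace_psu => cond_6]. ⇒ new: beep_code_3, boot_ok, gpu_fault, cond_6.
[2] r6 [beep_code_3, safe_mode => cable_seated]; r7 [boot_ok, gpu_fault => bios_posted]. ⇒ new: cable_seated, bios_posted.
[3] r14 [bios_posted => led_green]. ⇒ new: led_green.
[4] r8 [led_green, cable_seated => ship_unit]; r12 [replace_psu, led_green => power_on]. ⇒ new: ship_unit, power_on.
[5] r4 [power_on => psu_ok]. ⇒ new: psu_ok.
Closure: {beep_code_3, bios_posted, boot_ok, cable_seated, cond_6, disk_detected, fan_spinning, gpu_fault, led_green, log_uploaded, network_up, no_display, power_on, psu_ok, replace_psu, reseat_ram, safe_mode, ship_unit, ticket_escalated, update_required} — 20 facts.

20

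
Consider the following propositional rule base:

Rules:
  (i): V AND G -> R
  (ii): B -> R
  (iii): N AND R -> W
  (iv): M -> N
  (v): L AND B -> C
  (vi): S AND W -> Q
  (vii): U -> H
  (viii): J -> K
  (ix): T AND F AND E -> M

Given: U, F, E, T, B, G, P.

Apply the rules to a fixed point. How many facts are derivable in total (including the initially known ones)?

Round 1: (ii) [B -> R]; (vii) [U -> H]; (ix) [T AND F AND E -> M]. New: R, H, M.
Round 2: (iv) [M -> N]. New: N.
Round 3: (iii) [N AND R -> W]. New: W.
Closure: {B, E, F, G, H, M, N, P, R, T, U, W} — 12 facts.

12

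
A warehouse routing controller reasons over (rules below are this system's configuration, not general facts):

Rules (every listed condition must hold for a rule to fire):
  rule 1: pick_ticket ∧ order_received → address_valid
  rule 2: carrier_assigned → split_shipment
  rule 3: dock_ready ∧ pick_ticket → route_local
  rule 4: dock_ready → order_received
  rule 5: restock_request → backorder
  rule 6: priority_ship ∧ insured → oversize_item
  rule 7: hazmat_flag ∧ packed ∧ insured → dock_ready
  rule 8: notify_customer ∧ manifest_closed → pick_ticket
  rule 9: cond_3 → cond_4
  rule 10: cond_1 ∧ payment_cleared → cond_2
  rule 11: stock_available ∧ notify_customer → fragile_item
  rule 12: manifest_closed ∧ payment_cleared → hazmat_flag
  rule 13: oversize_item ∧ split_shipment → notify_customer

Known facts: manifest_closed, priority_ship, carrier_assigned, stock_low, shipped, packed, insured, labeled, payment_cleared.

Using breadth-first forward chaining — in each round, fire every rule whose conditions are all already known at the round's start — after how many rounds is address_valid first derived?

Round 1 — rule 2, rule 6, rule 12, derive split_shipment, oversize_item, hazmat_flag.
Round 2 — rule 7, rule 13, derive dock_ready, notify_customer.
Round 3 — rule 4, rule 8, derive order_received, pick_ticket.
Round 4 — rule 1, rule 3, derive address_valid, route_local.
address_valid first appears in round 4.

4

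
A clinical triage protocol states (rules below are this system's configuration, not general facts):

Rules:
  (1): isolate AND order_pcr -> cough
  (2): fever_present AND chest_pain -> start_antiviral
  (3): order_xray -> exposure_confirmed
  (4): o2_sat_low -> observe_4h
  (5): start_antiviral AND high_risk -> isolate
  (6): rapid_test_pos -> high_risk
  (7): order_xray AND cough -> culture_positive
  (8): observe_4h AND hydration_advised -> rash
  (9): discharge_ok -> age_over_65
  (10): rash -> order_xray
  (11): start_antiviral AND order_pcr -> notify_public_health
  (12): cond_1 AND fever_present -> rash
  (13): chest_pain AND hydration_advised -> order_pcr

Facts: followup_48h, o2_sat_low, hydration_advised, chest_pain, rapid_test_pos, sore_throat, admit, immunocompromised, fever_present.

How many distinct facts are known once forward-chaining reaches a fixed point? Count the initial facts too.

20

Round 1 fires (2), (4), (6), (13), giving start_antiviral, observe_4h, high_risk, order_pcr.
Round 2 fires (5), (8), (11), giving isolate, rash, notify_public_health.
Round 3 fires (1), (10), giving cough, order_xray.
Round 4 fires (3), (7), giving exposure_confirmed, culture_positive.
Closure: {admit, chest_pain, cough, culture_positive, exposure_confirmed, fever_present, followup_48h, high_risk, hydration_advised, immunocompromised, isolate, notify_public_health, o2_sat_low, observe_4h, order_pcr, order_xray, rapid_test_pos, rash, sore_throat, start_antiviral} — 20 facts.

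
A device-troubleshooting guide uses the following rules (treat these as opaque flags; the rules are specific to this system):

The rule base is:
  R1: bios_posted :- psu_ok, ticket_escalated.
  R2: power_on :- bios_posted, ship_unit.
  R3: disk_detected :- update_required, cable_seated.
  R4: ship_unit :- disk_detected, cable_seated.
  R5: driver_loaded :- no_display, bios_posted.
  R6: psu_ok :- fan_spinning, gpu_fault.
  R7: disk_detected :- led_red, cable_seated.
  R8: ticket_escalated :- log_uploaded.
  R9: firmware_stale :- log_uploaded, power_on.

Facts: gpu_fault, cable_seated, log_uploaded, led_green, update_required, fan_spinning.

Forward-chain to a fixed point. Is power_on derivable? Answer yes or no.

[1] R3 [disk_detected :- update_required, cable_seated.]; R6 [psu_ok :- fan_spinning, gpu_fault.]; R8 [ticket_escalated :- log_uploaded.]. ⇒ new: disk_detected, psu_ok, ticket_escalated.
[2] R1 [bios_posted :- psu_ok, ticket_escalated.]; R4 [ship_unit :- disk_detected, cable_seated.]. ⇒ new: bios_posted, ship_unit.
[3] R2 [power_on :- bios_posted, ship_unit.]. ⇒ new: power_on.
[4] R9 [firmware_stale :- log_uploaded, power_on.]. ⇒ new: firmware_stale.
power_on appears in round 3, so it is derivable.

yes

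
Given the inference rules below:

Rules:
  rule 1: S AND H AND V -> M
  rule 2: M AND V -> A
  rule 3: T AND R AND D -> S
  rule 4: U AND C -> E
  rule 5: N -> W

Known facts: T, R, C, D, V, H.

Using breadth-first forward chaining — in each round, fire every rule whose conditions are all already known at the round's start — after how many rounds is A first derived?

Round 1: rule 3 [T AND R AND D -> S]. New: S.
Round 2: rule 1 [S AND H AND V -> M]. New: M.
Round 3: rule 2 [M AND V -> A]. New: A.
A first appears in round 3.

3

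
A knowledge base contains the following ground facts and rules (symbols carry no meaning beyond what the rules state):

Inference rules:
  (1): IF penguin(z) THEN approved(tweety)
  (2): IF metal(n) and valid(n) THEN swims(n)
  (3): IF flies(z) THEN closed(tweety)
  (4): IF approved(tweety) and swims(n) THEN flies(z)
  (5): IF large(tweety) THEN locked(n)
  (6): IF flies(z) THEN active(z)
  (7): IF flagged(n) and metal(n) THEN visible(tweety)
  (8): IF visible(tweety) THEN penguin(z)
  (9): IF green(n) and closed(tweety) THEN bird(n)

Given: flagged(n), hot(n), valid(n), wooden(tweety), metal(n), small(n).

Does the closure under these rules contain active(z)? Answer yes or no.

yes

Round 1 fires (2), (7), giving swims(n), visible(tweety).
Round 2 fires (8), giving penguin(z).
Round 3 fires (1), giving approved(tweety).
Round 4 fires (4), giving flies(z).
Round 5 fires (3), (6), giving closed(tweety), active(z).
active(z) appears in round 5, so it is derivable.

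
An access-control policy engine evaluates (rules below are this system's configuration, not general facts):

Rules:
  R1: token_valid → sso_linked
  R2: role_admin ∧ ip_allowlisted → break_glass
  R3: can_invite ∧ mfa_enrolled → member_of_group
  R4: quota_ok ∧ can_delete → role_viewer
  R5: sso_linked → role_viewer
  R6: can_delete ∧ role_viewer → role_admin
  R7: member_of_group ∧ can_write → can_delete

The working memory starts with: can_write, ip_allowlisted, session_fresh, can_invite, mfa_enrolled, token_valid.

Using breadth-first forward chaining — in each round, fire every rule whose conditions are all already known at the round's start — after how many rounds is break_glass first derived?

[1] R1 [token_valid → sso_linked]; R3 [can_invite ∧ mfa_enrolled → member_of_group]. ⇒ new: sso_linked, member_of_group.
[2] R5 [sso_linked → role_viewer]; R7 [member_of_group ∧ can_write → can_delete]. ⇒ new: role_viewer, can_delete.
[3] R6 [can_delete ∧ role_viewer → role_admin]. ⇒ new: role_admin.
[4] R2 [role_admin ∧ ip_allowlisted → break_glass]. ⇒ new: break_glass.
break_glass first appears in round 4.

4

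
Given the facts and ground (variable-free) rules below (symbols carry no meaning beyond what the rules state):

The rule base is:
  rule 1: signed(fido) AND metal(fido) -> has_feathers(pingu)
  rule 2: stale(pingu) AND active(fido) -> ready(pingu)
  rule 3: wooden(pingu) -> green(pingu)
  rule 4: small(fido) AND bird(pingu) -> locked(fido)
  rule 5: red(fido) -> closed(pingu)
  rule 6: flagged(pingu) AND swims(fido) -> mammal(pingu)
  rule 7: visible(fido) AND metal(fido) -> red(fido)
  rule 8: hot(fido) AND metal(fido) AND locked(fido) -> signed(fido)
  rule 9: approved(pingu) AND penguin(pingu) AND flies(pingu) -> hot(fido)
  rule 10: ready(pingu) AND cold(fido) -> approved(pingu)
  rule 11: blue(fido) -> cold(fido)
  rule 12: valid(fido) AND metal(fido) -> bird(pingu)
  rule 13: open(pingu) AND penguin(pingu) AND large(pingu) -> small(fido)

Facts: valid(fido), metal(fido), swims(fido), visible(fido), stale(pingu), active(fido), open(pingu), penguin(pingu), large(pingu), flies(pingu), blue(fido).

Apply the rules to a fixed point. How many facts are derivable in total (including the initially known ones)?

22

Round 1 — rule 2, rule 7, rule 11, rule 12, rule 13, derive ready(pingu), red(fido), cold(fido), bird(pingu), small(fido).
Round 2 — rule 4, rule 5, rule 10, derive locked(fido), closed(pingu), approved(pingu).
Round 3 — rule 9, derive hot(fido).
Round 4 — rule 8, derive signed(fido).
Round 5 — rule 1, derive has_feathers(pingu).
Closure: {active(fido), approved(pingu), bird(pingu), blue(fido), closed(pingu), cold(fido), flies(pingu), has_feathers(pingu), hot(fido), large(pingu), locked(fido), metal(fido), open(pingu), penguin(pingu), ready(pingu), red(fido), signed(fido), small(fido), stale(pingu), swims(fido), valid(fido), visible(fido)} — 22 facts.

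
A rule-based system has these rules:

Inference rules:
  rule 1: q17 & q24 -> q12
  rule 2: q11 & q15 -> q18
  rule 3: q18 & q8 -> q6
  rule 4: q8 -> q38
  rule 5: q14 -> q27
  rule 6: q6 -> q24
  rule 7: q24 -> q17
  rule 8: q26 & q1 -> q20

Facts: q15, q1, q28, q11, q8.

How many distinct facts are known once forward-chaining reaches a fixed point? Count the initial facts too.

[1] rule 2 [q11 & q15 -> q18]; rule 4 [q8 -> q38]. ⇒ new: q18, q38.
[2] rule 3 [q18 & q8 -> q6]. ⇒ new: q6.
[3] rule 6 [q6 -> q24]. ⇒ new: q24.
[4] rule 7 [q24 -> q17]. ⇒ new: q17.
[5] rule 1 [q17 & q24 -> q12]. ⇒ new: q12.
Closure: {q1, q11, q12, q15, q17, q18, q24, q28, q38, q6, q8} — 11 facts.

11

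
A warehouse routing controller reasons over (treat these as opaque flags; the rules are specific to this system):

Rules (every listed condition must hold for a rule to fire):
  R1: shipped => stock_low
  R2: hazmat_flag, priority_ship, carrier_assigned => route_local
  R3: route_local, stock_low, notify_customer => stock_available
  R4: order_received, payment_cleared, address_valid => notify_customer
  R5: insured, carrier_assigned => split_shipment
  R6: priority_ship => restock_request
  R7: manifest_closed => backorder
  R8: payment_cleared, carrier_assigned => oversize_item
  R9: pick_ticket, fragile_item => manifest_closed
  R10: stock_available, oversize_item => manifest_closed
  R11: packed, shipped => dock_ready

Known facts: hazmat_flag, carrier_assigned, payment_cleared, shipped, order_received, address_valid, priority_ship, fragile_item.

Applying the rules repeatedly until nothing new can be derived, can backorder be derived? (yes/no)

Round 1: R1 [shipped => stock_low]; R2 [hazmat_flag, priority_ship, carrier_assigned => route_local]; R4 [order_received, payment_cleared, address_valid => notify_customer]; R6 [priority_ship => restock_request]; R8 [payment_cleared, carrier_assigned => oversize_item]. Adds stock_low, route_local, notify_customer, restock_request, oversize_item.
Round 2: R3 [route_local, stock_low, notify_customer => stock_available]. Adds stock_available.
Round 3: R10 [stock_available, oversize_item => manifest_closed]. Adds manifest_closed.
Round 4: R7 [manifest_closed => backorder]. Adds backorder.
backorder appears in round 4, so it is derivable.

yes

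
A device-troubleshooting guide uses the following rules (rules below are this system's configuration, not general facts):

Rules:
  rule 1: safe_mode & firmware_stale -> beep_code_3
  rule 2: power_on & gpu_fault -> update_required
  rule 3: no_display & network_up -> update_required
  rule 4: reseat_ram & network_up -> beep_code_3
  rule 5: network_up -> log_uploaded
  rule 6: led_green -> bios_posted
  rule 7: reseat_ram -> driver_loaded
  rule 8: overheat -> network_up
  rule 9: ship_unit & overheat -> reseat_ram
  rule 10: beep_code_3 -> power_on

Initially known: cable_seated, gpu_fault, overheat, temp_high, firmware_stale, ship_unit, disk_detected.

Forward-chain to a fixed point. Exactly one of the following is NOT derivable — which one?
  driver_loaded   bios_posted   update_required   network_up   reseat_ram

Round 1: rule 8 [overheat -> network_up]; rule 9 [ship_unit & overheat -> reseat_ram]. New: network_up, reseat_ram.
Round 2: rule 4 [reseat_ram & network_up -> beep_code_3]; rule 5 [network_up -> log_uploaded]; rule 7 [reseat_ram -> driver_loaded]. New: beep_code_3, log_uploaded, driver_loaded.
Round 3: rule 10 [beep_code_3 -> power_on]. New: power_on.
Round 4: rule 2 [power_on & gpu_fault -> update_required]. New: update_required.
Derived: update_required (round 4), reseat_ram (round 1), network_up (round 1), driver_loaded (round 2). bios_posted never appears in any round.

bios_posted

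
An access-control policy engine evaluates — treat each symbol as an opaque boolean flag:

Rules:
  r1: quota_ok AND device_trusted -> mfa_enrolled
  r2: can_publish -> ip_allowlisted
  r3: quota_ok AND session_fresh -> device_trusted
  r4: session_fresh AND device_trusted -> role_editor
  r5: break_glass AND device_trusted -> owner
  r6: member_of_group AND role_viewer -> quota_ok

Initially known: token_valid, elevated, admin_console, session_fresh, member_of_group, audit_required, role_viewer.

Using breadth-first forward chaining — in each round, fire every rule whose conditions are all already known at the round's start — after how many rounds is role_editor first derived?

3

Round 1: r6 [member_of_group AND role_viewer -> quota_ok]. New: quota_ok.
Round 2: r3 [quota_ok AND session_fresh -> device_trusted]. New: device_trusted.
Round 3: r1 [quota_ok AND device_trusted -> mfa_enrolled]; r4 [session_fresh AND device_trusted -> role_editor]. New: mfa_enrolled, role_editor.
role_editor first appears in round 3.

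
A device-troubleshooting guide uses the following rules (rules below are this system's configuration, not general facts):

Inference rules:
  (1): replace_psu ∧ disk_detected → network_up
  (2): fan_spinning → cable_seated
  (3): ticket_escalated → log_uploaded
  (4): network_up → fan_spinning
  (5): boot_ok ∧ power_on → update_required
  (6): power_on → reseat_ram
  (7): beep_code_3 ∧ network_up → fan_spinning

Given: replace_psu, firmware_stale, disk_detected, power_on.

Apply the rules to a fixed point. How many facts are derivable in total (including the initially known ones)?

Round 1 — (1), (6), derive network_up, reseat_ram.
Round 2 — (4), derive fan_spinning.
Round 3 — (2), derive cable_seated.
Closure: {cable_seated, disk_detected, fan_spinning, firmware_stale, network_up, power_on, replace_psu, reseat_ram} — 8 facts.

8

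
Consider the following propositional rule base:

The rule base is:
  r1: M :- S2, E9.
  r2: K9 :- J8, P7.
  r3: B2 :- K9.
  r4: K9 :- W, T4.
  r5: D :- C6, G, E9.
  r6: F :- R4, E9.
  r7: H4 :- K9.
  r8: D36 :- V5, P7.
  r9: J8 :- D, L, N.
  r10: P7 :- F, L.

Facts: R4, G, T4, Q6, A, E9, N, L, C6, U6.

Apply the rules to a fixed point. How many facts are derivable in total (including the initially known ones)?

17

Round 1: r5 [D :- C6, G, E9.]; r6 [F :- R4, E9.]. Adds D, F.
Round 2: r9 [J8 :- D, L, N.]; r10 [P7 :- F, L.]. Adds J8, P7.
Round 3: r2 [K9 :- J8, P7.]. Adds K9.
Round 4: r3 [B2 :- K9.]; r7 [H4 :- K9.]. Adds B2, H4.
Closure: {A, B2, C6, D, E9, F, G, H4, J8, K9, L, N, P7, Q6, R4, T4, U6} — 17 facts.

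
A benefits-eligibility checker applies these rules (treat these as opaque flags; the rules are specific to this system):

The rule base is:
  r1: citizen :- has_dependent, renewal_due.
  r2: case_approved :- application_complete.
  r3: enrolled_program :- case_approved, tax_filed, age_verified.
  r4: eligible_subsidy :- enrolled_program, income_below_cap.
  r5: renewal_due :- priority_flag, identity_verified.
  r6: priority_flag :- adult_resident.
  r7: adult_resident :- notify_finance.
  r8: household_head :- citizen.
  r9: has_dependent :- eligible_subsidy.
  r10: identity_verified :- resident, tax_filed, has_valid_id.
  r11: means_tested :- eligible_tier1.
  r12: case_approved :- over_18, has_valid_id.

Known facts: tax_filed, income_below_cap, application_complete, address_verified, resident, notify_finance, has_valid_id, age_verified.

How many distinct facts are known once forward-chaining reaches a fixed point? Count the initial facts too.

[1] r2 [case_approved :- application_complete.]; r7 [adult_resident :- notify_finance.]; r10 [identity_verified :- resident, tax_filed, has_valid_id.]. ⇒ new: case_approved, adult_resident, identity_verified.
[2] r3 [enrolled_program :- case_approved, tax_filed, age_verified.]; r6 [priority_flag :- adult_resident.]. ⇒ new: enrolled_program, priority_flag.
[3] r4 [eligible_subsidy :- enrolled_program, income_below_cap.]; r5 [renewal_due :- priority_flag, identity_verified.]. ⇒ new: eligible_subsidy, renewal_due.
[4] r9 [has_dependent :- eligible_subsidy.]. ⇒ new: has_dependent.
[5] r1 [citizen :- has_dependent, renewal_due.]. ⇒ new: citizen.
[6] r8 [household_head :- citizen.]. ⇒ new: household_head.
Closure: {address_verified, adult_resident, age_verified, application_complete, case_approved, citizen, eligible_subsidy, enrolled_program, has_dependent, has_valid_id, household_head, identity_verified, income_below_cap, notify_finance, priority_flag, renewal_due, resident, tax_filed} — 18 facts.

18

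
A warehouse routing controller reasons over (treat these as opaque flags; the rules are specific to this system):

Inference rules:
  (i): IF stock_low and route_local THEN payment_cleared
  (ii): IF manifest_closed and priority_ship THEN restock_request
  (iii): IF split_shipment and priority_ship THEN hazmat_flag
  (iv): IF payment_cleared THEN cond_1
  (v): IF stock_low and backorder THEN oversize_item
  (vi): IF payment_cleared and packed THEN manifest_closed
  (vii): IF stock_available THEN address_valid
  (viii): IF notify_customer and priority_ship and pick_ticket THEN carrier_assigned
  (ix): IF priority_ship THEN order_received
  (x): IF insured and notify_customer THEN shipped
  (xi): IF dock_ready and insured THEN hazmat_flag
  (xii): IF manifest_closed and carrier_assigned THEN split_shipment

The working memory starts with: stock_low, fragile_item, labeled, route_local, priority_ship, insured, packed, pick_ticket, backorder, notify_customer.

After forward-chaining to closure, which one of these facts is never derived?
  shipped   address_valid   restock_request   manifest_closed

address_valid

Round 1: (i) [IF stock_low and route_local THEN payment_cleared]; (v) [IF stock_low and backorder THEN oversize_item]; (viii) [IF notify_customer and priority_ship and pick_ticket THEN carrier_assigned]; (ix) [IF priority_ship THEN order_received]; (x) [IF insured and notify_customer THEN shipped]. New: payment_cleared, oversize_item, carrier_assigned, order_received, shipped.
Round 2: (iv) [IF payment_cleared THEN cond_1]; (vi) [IF payment_cleared and packed THEN manifest_closed]. New: cond_1, manifest_closed.
Round 3: (ii) [IF manifest_closed and priority_ship THEN restock_request]; (xii) [IF manifest_closed and carrier_assigned THEN split_shipment]. New: restock_request, split_shipment.
Round 4: (iii) [IF split_shipment and priority_ship THEN hazmat_flag]. New: hazmat_flag.
Derived: manifest_closed (round 2), restock_request (round 3), shipped (round 1). address_valid never appears in any round.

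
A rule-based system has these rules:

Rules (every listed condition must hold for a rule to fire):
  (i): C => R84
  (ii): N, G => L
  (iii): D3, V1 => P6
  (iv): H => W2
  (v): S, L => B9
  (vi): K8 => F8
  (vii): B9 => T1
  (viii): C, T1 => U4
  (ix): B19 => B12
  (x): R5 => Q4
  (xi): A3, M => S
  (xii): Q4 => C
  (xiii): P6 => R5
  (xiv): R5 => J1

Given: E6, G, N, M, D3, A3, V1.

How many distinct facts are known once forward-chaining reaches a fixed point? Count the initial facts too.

Round 1 fires (ii), (iii), (xi), giving L, P6, S.
Round 2 fires (v), (xiii), giving B9, R5.
Round 3 fires (vii), (x), (xiv), giving T1, Q4, J1.
Round 4 fires (xii), giving C.
Round 5 fires (i), (viii), giving R84, U4.
Closure: {A3, B9, C, D3, E6, G, J1, L, M, N, P6, Q4, R5, R84, S, T1, U4, V1} — 18 facts.

18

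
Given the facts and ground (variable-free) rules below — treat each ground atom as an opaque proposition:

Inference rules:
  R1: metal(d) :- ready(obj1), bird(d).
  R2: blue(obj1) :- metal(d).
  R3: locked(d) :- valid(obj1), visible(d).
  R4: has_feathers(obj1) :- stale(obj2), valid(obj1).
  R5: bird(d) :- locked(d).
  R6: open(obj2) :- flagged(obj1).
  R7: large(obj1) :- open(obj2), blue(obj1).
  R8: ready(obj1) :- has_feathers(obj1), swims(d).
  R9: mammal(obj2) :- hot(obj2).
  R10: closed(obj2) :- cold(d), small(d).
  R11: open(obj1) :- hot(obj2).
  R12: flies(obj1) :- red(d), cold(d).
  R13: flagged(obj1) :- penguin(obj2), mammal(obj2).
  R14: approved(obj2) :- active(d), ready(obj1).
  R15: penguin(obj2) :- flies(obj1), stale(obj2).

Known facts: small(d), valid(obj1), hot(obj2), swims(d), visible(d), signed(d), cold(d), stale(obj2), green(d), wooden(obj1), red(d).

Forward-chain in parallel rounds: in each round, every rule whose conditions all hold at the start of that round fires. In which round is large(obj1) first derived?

[1] R3 [locked(d) :- valid(obj1), visible(d).]; R4 [has_feathers(obj1) :- stale(obj2), valid(obj1).]; R9 [mammal(obj2) :- hot(obj2).]; R10 [closed(obj2) :- cold(d), small(d).]; R11 [open(obj1) :- hot(obj2).]; R12 [flies(obj1) :- red(d), cold(d).]. ⇒ new: locked(d), has_feathers(obj1), mammal(obj2), closed(obj2), open(obj1), flies(obj1).
[2] R5 [bird(d) :- locked(d).]; R8 [ready(obj1) :- has_feathers(obj1), swims(d).]; R15 [penguin(obj2) :- flies(obj1), stale(obj2).]. ⇒ new: bird(d), ready(obj1), penguin(obj2).
[3] R1 [metal(d) :- ready(obj1), bird(d).]; R13 [flagged(obj1) :- penguin(obj2), mammal(obj2).]. ⇒ new: metal(d), flagged(obj1).
[4] R2 [blue(obj1) :- metal(d).]; R6 [open(obj2) :- flagged(obj1).]. ⇒ new: blue(obj1), open(obj2).
[5] R7 [large(obj1) :- open(obj2), blue(obj1).]. ⇒ new: large(obj1).
large(obj1) first appears in round 5.

5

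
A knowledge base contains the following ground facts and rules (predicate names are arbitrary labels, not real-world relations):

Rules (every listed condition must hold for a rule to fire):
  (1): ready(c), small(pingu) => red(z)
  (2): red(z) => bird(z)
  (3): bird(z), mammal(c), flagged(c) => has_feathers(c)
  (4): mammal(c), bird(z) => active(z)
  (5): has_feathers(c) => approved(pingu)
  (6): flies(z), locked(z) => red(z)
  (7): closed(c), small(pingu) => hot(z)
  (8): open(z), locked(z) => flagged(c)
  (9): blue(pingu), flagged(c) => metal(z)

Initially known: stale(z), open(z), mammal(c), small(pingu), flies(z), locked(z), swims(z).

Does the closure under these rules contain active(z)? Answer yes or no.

yes

Round 1: (6) [flies(z), locked(z) => red(z)]; (8) [open(z), locked(z) => flagged(c)]. New: red(z), flagged(c).
Round 2: (2) [red(z) => bird(z)]. New: bird(z).
Round 3: (3) [bird(z), mammal(c), flagged(c) => has_feathers(c)]; (4) [mammal(c), bird(z) => active(z)]. New: has_feathers(c), active(z).
Round 4: (5) [has_feathers(c) => approved(pingu)]. New: approved(pingu).
active(z) appears in round 3, so it is derivable.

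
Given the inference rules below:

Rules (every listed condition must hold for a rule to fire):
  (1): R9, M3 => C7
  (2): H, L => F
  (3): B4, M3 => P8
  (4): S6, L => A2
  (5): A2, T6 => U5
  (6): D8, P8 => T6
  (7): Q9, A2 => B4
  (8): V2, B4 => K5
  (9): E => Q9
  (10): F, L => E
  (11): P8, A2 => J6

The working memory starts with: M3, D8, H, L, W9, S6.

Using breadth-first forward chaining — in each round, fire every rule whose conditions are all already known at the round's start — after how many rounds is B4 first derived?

Round 1: (2) [H, L => F]; (4) [S6, L => A2]. Adds F, A2.
Round 2: (10) [F, L => E]. Adds E.
Round 3: (9) [E => Q9]. Adds Q9.
Round 4: (7) [Q9, A2 => B4]. Adds B4.
B4 first appears in round 4.

4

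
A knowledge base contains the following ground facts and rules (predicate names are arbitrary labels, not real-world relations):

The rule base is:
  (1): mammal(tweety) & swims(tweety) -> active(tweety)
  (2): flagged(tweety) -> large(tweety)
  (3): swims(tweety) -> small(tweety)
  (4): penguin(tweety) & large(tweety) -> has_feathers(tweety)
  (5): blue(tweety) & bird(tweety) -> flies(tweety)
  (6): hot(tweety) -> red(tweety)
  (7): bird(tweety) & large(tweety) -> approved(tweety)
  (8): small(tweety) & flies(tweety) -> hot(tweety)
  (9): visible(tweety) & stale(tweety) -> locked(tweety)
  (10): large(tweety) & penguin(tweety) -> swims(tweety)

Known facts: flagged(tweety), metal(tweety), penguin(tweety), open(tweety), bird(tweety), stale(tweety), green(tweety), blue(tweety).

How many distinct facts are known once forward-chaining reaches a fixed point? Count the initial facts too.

Round 1 fires (2), (5), giving large(tweety), flies(tweety).
Round 2 fires (4), (7), (10), giving has_feathers(tweety), approved(tweety), swims(tweety).
Round 3 fires (3), giving small(tweety).
Round 4 fires (8), giving hot(tweety).
Round 5 fires (6), giving red(tweety).
Closure: {approved(tweety), bird(tweety), blue(tweety), flagged(tweety), flies(tweety), green(tweety), has_feathers(tweety), hot(tweety), large(tweety), metal(tweety), open(tweety), penguin(tweety), red(tweety), small(tweety), stale(tweety), swims(tweety)} — 16 facts.

16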